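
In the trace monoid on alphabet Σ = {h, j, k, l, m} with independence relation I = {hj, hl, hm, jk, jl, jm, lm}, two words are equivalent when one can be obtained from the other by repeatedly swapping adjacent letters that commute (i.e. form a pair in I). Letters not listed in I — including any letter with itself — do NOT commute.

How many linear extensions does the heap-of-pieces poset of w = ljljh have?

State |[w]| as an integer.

30

piece 0:l — minimal
piece 1:j — minimal
piece 2:l rests on {0:l}
piece 3:j rests on {1:j}
piece 4:h — minimal
minimal pieces: {0:l, 1:j, 4:h}
ways to finish when only these pieces remain (= sum over removing one remaining piece with nothing left below it):
  1 left: {2}→1  {3}→1  {4}→1
  2 left: {0,2}→1  {1,3}→1  {2,3}→2  {2,4}→2  {3,4}→2
  3 left: {0,2,3}→3  {0,2,4}→3  {1,2,3}→3  {1,3,4}→3  {2,3,4}→6
  placing 0:l first → 12 extensions
  placing 1:j first → 12 extensions
  placing 4:h first → 6 extensions
total linear extensions = 30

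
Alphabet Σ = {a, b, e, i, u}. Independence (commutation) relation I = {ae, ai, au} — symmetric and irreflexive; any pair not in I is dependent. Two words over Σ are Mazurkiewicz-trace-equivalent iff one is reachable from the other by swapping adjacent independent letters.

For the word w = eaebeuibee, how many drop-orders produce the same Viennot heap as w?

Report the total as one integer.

3

0(e) covers ∅
1(a) covers ∅
2(e) covers 0:e
3(b) covers 1:a, 2:e
4(e) covers 3:b
5(u) covers 4:e
6(i) covers 5:u
7(b) covers 6:i
8(e) covers 7:b
9(e) covers 8:e
floor of heap: 0:e, 1:a
completions by unplaced set U, small U first (add the entries for U minus each lowest piece of U):
  |U|=1: {9}:1
  |U|=2: {8,9}:1
  |U|=3: {7,8,9}:1
  |U|=4: {6,7,8,9}:1
  |U|=5: {5,6,7,8,9}:1
  |U|=6: {4,5,6,7,8,9}:1
  |U|=7: {3,4,5,6,7,8,9}:1
  |U|=8: {1,3,4,5,6,7,8,9}:1  {2,3,4,5,6,7,8,9}:1
  start at 0(e): 2
  start at 1(a): 1
sum over floor = 3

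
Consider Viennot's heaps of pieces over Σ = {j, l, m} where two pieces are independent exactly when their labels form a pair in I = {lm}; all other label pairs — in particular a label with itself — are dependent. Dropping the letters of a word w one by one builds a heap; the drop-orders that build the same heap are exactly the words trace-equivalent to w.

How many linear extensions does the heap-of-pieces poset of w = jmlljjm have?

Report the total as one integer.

3

0(j) covers ∅
1(m) covers 0:j
2(l) covers 0:j
3(l) covers 2:l
4(j) covers 1:m, 3:l
5(j) covers 4:j
6(m) covers 5:j
floor of heap: 0:j
completions by unplaced set U, small U first (add the entries for U minus each lowest piece of U):
  |U|=1: {6}:1
  |U|=2: {5,6}:1
  |U|=3: {4,5,6}:1
  |U|=4: {1,4,5,6}:1  {3,4,5,6}:1
  |U|=5: {1,3,4,5,6}:2  {2,3,4,5,6}:1
  start at 0(j): 3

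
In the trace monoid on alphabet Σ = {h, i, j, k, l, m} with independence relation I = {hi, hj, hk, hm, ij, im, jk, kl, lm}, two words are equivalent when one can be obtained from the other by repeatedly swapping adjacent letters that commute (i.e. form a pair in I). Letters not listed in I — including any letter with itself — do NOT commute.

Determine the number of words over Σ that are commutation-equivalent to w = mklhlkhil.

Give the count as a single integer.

0(m) covers ∅
1(k) covers 0:m
2(l) covers ∅
3(h) covers 2:l
4(l) covers 3:h
5(k) covers 1:k
6(h) covers 4:l
7(i) covers 4:l, 5:k
8(l) covers 6:h, 7:i
floor of heap: 0:m, 2:l
completions by unplaced set U, small U first (add the entries for U minus each lowest piece of U):
  |U|=1: {8}:1
  |U|=2: {6,8}:1  {7,8}:1
  |U|=3: {5,7,8}:1  {6,7,8}:2
  |U|=4: {1,5,7,8}:1  {4,6,7,8}:2  {5,6,7,8}:3
  |U|=5: {0,1,5,7,8}:1  {1,5,6,7,8}:4  {3,4,6,7,8}:2  {4,5,6,7,8}:5
  |U|=6: {0,1,5,6,7,8}:5  {1,4,5,6,7,8}:9  {2,3,4,6,7,8}:2  {3,4,5,6,7,8}:7
  |U|=7: {0,1,4,5,6,7,8}:14  {1,3,4,5,6,7,8}:16  {2,3,4,5,6,7,8}:9
  start at 0(m): 25
  start at 2(l): 30
sum over floor = 55

55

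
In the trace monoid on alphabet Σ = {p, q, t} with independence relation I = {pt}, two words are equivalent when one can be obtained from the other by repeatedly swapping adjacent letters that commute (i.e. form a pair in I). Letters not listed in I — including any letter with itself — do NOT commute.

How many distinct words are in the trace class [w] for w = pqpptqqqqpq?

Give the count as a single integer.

3

0(p) covers ∅
1(q) covers 0:p
2(p) covers 1:q
3(p) covers 2:p
4(t) covers 1:q
5(q) covers 3:p, 4:t
6(q) covers 5:q
7(q) covers 6:q
8(q) covers 7:q
9(p) covers 8:q
10(q) covers 9:p
floor of heap: 0:p
completions by unplaced set U, small U first (add the entries for U minus each lowest piece of U):
  |U|=1: {10}:1
  |U|=2: {9,10}:1
  |U|=3: {8,9,10}:1
  |U|=4: {7,8,9,10}:1
  |U|=5: {6,7,8,9,10}:1
  |U|=6: {5,6,7,8,9,10}:1
  |U|=7: {3,5,6,7,8,9,10}:1  {4,5,6,7,8,9,10}:1
  |U|=8: {2,3,5,6,7,8,9,10}:1  {3,4,5,6,7,8,9,10}:2
  |U|=9: {2,3,4,5,6,7,8,9,10}:3
  start at 0(p): 3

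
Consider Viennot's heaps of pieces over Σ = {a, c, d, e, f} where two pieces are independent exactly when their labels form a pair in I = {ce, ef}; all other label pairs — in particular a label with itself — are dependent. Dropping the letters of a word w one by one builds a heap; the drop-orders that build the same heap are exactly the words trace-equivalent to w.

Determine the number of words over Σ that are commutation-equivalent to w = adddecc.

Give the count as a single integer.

piece 0:a — minimal
piece 1:d rests on {0:a}
piece 2:d rests on {1:d}
piece 3:d rests on {2:d}
piece 4:e rests on {3:d}
piece 5:c rests on {3:d}
piece 6:c rests on {5:c}
minimal pieces: {0:a}
ways to finish when only these pieces remain (= sum over removing one remaining piece with nothing left below it):
  1 left: {4}→1  {6}→1
  2 left: {4,6}→2  {5,6}→1
  3 left: {4,5,6}→3
  4 left: {3,4,5,6}→3
  5 left: {2,3,4,5,6}→3
  placing 0:a first → 3 extensions

3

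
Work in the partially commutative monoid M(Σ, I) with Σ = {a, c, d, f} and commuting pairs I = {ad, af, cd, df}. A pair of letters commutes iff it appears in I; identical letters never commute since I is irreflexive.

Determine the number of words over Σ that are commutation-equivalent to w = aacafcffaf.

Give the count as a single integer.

piece 0:a — minimal
piece 1:a rests on {0:a}
piece 2:c rests on {1:a}
piece 3:a rests on {2:c}
piece 4:f rests on {2:c}
piece 5:c rests on {3:a, 4:f}
piece 6:f rests on {5:c}
piece 7:f rests on {6:f}
piece 8:a rests on {5:c}
piece 9:f rests on {7:f}
minimal pieces: {0:a}
ways to finish when only these pieces remain (= sum over removing one remaining piece with nothing left below it):
  1 left: {8}→1  {9}→1
  2 left: {7,9}→1  {8,9}→2
  3 left: {6,7,9}→1  {7,8,9}→3
  4 left: {6,7,8,9}→4
  5 left: {5,6,7,8,9}→4
  6 left: {3,5,6,7,8,9}→4  {4,5,6,7,8,9}→4
  7 left: {3,4,5,6,7,8,9}→8
  8 left: {2,3,4,5,6,7,8,9}→8
  placing 0:a first → 8 extensions

8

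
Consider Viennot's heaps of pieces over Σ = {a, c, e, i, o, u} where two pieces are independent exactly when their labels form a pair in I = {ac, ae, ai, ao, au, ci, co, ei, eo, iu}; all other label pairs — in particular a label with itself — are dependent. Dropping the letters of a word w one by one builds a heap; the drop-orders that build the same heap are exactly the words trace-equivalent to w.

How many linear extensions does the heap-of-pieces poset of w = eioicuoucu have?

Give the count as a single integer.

drop 0:e onto floor
drop 1:i onto floor
drop 2:o onto {1:i}
drop 3:i onto {2:o}
drop 4:c onto {0:e}
drop 5:u onto {2:o, 4:c}
drop 6:o onto {3:i, 5:u}
drop 7:u onto {6:o}
drop 8:c onto {7:u}
drop 9:u onto {8:c}
ground layer = {0:e, 1:i}
drop-orders for the pieces not yet dropped (sum over which currently-grounded one goes next):
  1 to go: {9} 1
  2 to go: {8,9} 1
  3 to go: {7,8,9} 1
  4 to go: {6,7,8,9} 1
  5 to go: {3,6,7,8,9} 1  {5,6,7,8,9} 1
  6 to go: {3,5,6,7,8,9} 2  {4,5,6,7,8,9} 1
  7 to go: {0,4,5,6,7,8,9} 1  {2,3,5,6,7,8,9} 2  {3,4,5,6,7,8,9} 3
  8 to go: {0,3,4,5,6,7,8,9} 4  {1,2,3,5,6,7,8,9} 2  {2,3,4,5,6,7,8,9} 5
  if 0:e drops first: 7 orders
  if 1:i drops first: 9 orders
heap linearizations: 16

16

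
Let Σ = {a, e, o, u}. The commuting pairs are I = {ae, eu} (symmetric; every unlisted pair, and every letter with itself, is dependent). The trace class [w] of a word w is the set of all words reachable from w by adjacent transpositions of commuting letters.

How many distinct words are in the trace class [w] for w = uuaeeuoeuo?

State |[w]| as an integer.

30

piece 0:u — minimal
piece 1:u rests on {0:u}
piece 2:a rests on {1:u}
piece 3:e — minimal
piece 4:e rests on {3:e}
piece 5:u rests on {2:a}
piece 6:o rests on {4:e, 5:u}
piece 7:e rests on {6:o}
piece 8:u rests on {6:o}
piece 9:o rests on {7:e, 8:u}
minimal pieces: {0:u, 3:e}
ways to finish when only these pieces remain (= sum over removing one remaining piece with nothing left below it):
  1 left: {9}→1
  2 left: {7,9}→1  {8,9}→1
  3 left: {7,8,9}→2
  4 left: {6,7,8,9}→2
  5 left: {4,6,7,8,9}→2  {5,6,7,8,9}→2
  6 left: {2,5,6,7,8,9}→2  {3,4,6,7,8,9}→2  {4,5,6,7,8,9}→4
  7 left: {1,2,5,6,7,8,9}→2  {2,4,5,6,7,8,9}→6  {3,4,5,6,7,8,9}→6
  8 left: {0,1,2,5,6,7,8,9}→2  {1,2,4,5,6,7,8,9}→8  {2,3,4,5,6,7,8,9}→12
  placing 0:u first → 20 extensions
  placing 3:e first → 10 extensions
total linear extensions = 30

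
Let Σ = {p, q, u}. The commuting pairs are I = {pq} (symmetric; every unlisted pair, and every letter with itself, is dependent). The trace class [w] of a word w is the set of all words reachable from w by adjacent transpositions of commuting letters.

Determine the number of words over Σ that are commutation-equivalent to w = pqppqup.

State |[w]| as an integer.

10

drop 0:p onto floor
drop 1:q onto floor
drop 2:p onto {0:p}
drop 3:p onto {2:p}
drop 4:q onto {1:q}
drop 5:u onto {3:p, 4:q}
drop 6:p onto {5:u}
ground layer = {0:p, 1:q}
drop-orders for the pieces not yet dropped (sum over which currently-grounded one goes next):
  1 to go: {6} 1
  2 to go: {5,6} 1
  3 to go: {3,5,6} 1  {4,5,6} 1
  4 to go: {1,4,5,6} 1  {2,3,5,6} 1  {3,4,5,6} 2
  5 to go: {0,2,3,5,6} 1  {1,3,4,5,6} 3  {2,3,4,5,6} 3
  if 0:p drops first: 6 orders
  if 1:q drops first: 4 orders
heap linearizations: 10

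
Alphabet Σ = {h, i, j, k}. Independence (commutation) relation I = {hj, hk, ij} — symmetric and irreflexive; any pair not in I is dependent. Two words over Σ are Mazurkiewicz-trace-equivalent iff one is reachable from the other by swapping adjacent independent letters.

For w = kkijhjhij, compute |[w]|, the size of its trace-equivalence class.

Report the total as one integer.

0(k) covers ∅
1(k) covers 0:k
2(i) covers 1:k
3(j) covers 1:k
4(h) covers 2:i
5(j) covers 3:j
6(h) covers 4:h
7(i) covers 6:h
8(j) covers 5:j
floor of heap: 0:k
completions by unplaced set U, small U first (add the entries for U minus each lowest piece of U):
  |U|=1: {7}:1  {8}:1
  |U|=2: {5,8}:1  {6,7}:1  {7,8}:2
  |U|=3: {3,5,8}:1  {4,6,7}:1  {5,7,8}:3  {6,7,8}:3
  |U|=4: {2,4,6,7}:1  {3,5,7,8}:4  {4,6,7,8}:4  {5,6,7,8}:6
  |U|=5: {2,4,6,7,8}:5  {3,5,6,7,8}:10  {4,5,6,7,8}:10
  |U|=6: {2,4,5,6,7,8}:15  {3,4,5,6,7,8}:20
  |U|=7: {2,3,4,5,6,7,8}:35
  start at 0(k): 35

35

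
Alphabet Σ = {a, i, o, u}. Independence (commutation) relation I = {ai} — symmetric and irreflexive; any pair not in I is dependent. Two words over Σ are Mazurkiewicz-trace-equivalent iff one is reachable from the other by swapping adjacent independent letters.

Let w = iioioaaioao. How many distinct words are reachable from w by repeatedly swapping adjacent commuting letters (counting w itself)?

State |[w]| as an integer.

3

drop 0:i onto floor
drop 1:i onto {0:i}
drop 2:o onto {1:i}
drop 3:i onto {2:o}
drop 4:o onto {3:i}
drop 5:a onto {4:o}
drop 6:a onto {5:a}
drop 7:i onto {4:o}
drop 8:o onto {6:a, 7:i}
drop 9:a onto {8:o}
drop 10:o onto {9:a}
ground layer = {0:i}
drop-orders for the pieces not yet dropped (sum over which currently-grounded one goes next):
  1 to go: {10} 1
  2 to go: {9,10} 1
  3 to go: {8,9,10} 1
  4 to go: {6,8,9,10} 1  {7,8,9,10} 1
  5 to go: {5,6,8,9,10} 1  {6,7,8,9,10} 2
  6 to go: {5,6,7,8,9,10} 3
  7 to go: {4,5,6,7,8,9,10} 3
  8 to go: {3,4,5,6,7,8,9,10} 3
  9 to go: {2,3,4,5,6,7,8,9,10} 3
  if 0:i drops first: 3 orders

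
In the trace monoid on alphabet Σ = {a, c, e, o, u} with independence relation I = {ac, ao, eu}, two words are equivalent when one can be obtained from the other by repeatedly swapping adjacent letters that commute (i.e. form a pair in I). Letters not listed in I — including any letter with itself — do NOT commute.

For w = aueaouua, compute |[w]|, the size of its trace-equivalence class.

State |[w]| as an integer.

0(a) covers ∅
1(u) covers 0:a
2(e) covers 0:a
3(a) covers 1:u, 2:e
4(o) covers 1:u, 2:e
5(u) covers 3:a, 4:o
6(u) covers 5:u
7(a) covers 6:u
floor of heap: 0:a
completions by unplaced set U, small U first (add the entries for U minus each lowest piece of U):
  |U|=1: {7}:1
  |U|=2: {6,7}:1
  |U|=3: {5,6,7}:1
  |U|=4: {3,5,6,7}:1  {4,5,6,7}:1
  |U|=5: {3,4,5,6,7}:2
  |U|=6: {1,3,4,5,6,7}:2  {2,3,4,5,6,7}:2
  start at 0(a): 4

4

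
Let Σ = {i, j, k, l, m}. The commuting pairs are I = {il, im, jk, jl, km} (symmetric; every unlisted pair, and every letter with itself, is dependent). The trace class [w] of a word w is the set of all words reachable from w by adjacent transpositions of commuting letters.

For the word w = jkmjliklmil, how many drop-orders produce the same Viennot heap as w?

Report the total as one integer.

drop 0:j onto floor
drop 1:k onto floor
drop 2:m onto {0:j}
drop 3:j onto {2:m}
drop 4:l onto {1:k, 2:m}
drop 5:i onto {1:k, 3:j}
drop 6:k onto {4:l, 5:i}
drop 7:l onto {6:k}
drop 8:m onto {7:l}
drop 9:i onto {6:k}
drop 10:l onto {8:m}
ground layer = {0:j, 1:k}
drop-orders for the pieces not yet dropped (sum over which currently-grounded one goes next):
  1 to go: {9} 1  {10} 1
  2 to go: {8,10} 1  {9,10} 2
  3 to go: {7,8,10} 1  {8,9,10} 3
  4 to go: {7,8,9,10} 4
  5 to go: {6,7,8,9,10} 4
  6 to go: {4,6,7,8,9,10} 4  {5,6,7,8,9,10} 4
  7 to go: {3,5,6,7,8,9,10} 4  {4,5,6,7,8,9,10} 8
  8 to go: {1,4,5,6,7,8,9,10} 8  {3,4,5,6,7,8,9,10} 12
  9 to go: {1,3,4,5,6,7,8,9,10} 20  {2,3,4,5,6,7,8,9,10} 12
  if 0:j drops first: 32 orders
  if 1:k drops first: 12 orders
heap linearizations: 44

44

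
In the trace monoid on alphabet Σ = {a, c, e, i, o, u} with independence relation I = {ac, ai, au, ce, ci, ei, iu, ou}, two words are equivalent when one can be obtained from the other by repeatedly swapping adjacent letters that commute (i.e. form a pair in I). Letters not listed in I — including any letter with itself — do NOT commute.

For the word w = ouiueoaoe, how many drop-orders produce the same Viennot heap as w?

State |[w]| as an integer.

9

0(o) covers ∅
1(u) covers ∅
2(i) covers 0:o
3(u) covers 1:u
4(e) covers 0:o, 3:u
5(o) covers 2:i, 4:e
6(a) covers 5:o
7(o) covers 6:a
8(e) covers 7:o
floor of heap: 0:o, 1:u
completions by unplaced set U, small U first (add the entries for U minus each lowest piece of U):
  |U|=1: {8}:1
  |U|=2: {7,8}:1
  |U|=3: {6,7,8}:1
  |U|=4: {5,6,7,8}:1
  |U|=5: {2,5,6,7,8}:1  {4,5,6,7,8}:1
  |U|=6: {2,4,5,6,7,8}:2  {3,4,5,6,7,8}:1
  |U|=7: {0,2,4,5,6,7,8}:2  {1,3,4,5,6,7,8}:1  {2,3,4,5,6,7,8}:3
  start at 0(o): 4
  start at 1(u): 5
sum over floor = 9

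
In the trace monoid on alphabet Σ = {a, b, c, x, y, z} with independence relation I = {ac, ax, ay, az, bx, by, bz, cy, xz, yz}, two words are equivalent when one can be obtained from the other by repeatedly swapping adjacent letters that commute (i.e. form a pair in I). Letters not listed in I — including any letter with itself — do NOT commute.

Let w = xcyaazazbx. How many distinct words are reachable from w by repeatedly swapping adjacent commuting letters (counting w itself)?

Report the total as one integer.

piece 0:x — minimal
piece 1:c rests on {0:x}
piece 2:y rests on {0:x}
piece 3:a — minimal
piece 4:a rests on {3:a}
piece 5:z rests on {1:c}
piece 6:a rests on {4:a}
piece 7:z rests on {5:z}
piece 8:b rests on {1:c, 6:a}
piece 9:x rests on {1:c, 2:y}
minimal pieces: {0:x, 3:a}
ways to finish when only these pieces remain (= sum over removing one remaining piece with nothing left below it):
  1 left: {7}→1  {8}→1  {9}→1
  2 left: {2,9}→1  {5,7}→1  {6,8}→1  {7,8}→2  {7,9}→2  {8,9}→2
  3 left: {2,7,9}→3  {2,8,9}→3  {4,6,8}→1  {5,7,8}→3  {5,7,9}→3  {6,7,8}→3  {6,8,9}→3  {7,8,9}→6
  4 left: {2,5,7,9}→6  {2,6,8,9}→6  {2,7,8,9}→12  {3,4,6,8}→1  {4,6,7,8}→4  {4,6,8,9}→4  {5,6,7,8}→6  {5,7,8,9}→12  {6,7,8,9}→12
  5 left: {1,5,7,8,9}→12  {2,4,6,8,9}→10  {2,5,7,8,9}→30  {2,6,7,8,9}→30  {3,4,6,7,8}→5  {3,4,6,8,9}→5  {4,5,6,7,8}→10  {4,6,7,8,9}→20  {5,6,7,8,9}→30
  6 left: {1,2,5,7,8,9}→42  {1,5,6,7,8,9}→42  {2,3,4,6,8,9}→15  {2,4,6,7,8,9}→60  {2,5,6,7,8,9}→90  {3,4,5,6,7,8}→15  {3,4,6,7,8,9}→30  {4,5,6,7,8,9}→60
  7 left: {0,1,2,5,7,8,9}→42  {1,2,5,6,7,8,9}→174  {1,4,5,6,7,8,9}→102  {2,3,4,6,7,8,9}→105  {2,4,5,6,7,8,9}→210  {3,4,5,6,7,8,9}→105
  8 left: {0,1,2,5,6,7,8,9}→216  {1,2,4,5,6,7,8,9}→486  {1,3,4,5,6,7,8,9}→207  {2,3,4,5,6,7,8,9}→420
  placing 0:x first → 1113 extensions
  placing 3:a first → 702 extensions
total linear extensions = 1815

1815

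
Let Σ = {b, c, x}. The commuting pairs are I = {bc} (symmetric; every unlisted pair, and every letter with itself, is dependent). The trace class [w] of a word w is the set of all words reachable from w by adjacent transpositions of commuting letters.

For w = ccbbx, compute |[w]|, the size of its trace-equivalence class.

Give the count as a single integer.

6

piece 0:c — minimal
piece 1:c rests on {0:c}
piece 2:b — minimal
piece 3:b rests on {2:b}
piece 4:x rests on {1:c, 3:b}
minimal pieces: {0:c, 2:b}
ways to finish when only these pieces remain (= sum over removing one remaining piece with nothing left below it):
  1 left: {4}→1
  2 left: {1,4}→1  {3,4}→1
  3 left: {0,1,4}→1  {1,3,4}→2  {2,3,4}→1
  placing 0:c first → 3 extensions
  placing 2:b first → 3 extensions
total linear extensions = 6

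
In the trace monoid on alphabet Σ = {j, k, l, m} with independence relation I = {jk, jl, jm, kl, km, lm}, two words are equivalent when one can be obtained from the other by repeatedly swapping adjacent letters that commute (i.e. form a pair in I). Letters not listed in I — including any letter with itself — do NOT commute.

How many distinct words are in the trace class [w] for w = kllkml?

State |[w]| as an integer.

#0=k has no predecessor
#1=l has no predecessor
#2=l depends on [1:l]
#3=k depends on [0:k]
#4=m has no predecessor
#5=l depends on [2:l]
sources: [0:k, 1:l, 4:m]
N(rest) = Σ N(rest − s) over sources s of rest; N(one piece) = 1:
  size 1 → [3]=1  [4]=1  [5]=1
  size 2 → [0,3]=1  [2,5]=1  [3,4]=2  [3,5]=2  [4,5]=2
  size 3 → [0,3,4]=3  [0,3,5]=3  [1,2,5]=1  [2,3,5]=3  [2,4,5]=3  [3,4,5]=6
  size 4 → [0,2,3,5]=6  [0,3,4,5]=12  [1,2,3,5]=4  [1,2,4,5]=4  [2,3,4,5]=12
  first=0(k) contributes 20
  first=1(l) contributes 30
  first=4(m) contributes 10
|[w]| = 60

60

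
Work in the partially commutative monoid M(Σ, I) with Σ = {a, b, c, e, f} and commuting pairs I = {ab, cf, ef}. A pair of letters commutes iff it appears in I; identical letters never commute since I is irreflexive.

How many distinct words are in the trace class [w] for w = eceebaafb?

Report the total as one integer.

3

0(e) covers ∅
1(c) covers 0:e
2(e) covers 1:c
3(e) covers 2:e
4(b) covers 3:e
5(a) covers 3:e
6(a) covers 5:a
7(f) covers 4:b, 6:a
8(b) covers 7:f
floor of heap: 0:e
completions by unplaced set U, small U first (add the entries for U minus each lowest piece of U):
  |U|=1: {8}:1
  |U|=2: {7,8}:1
  |U|=3: {4,7,8}:1  {6,7,8}:1
  |U|=4: {4,6,7,8}:2  {5,6,7,8}:1
  |U|=5: {4,5,6,7,8}:3
  |U|=6: {3,4,5,6,7,8}:3
  |U|=7: {2,3,4,5,6,7,8}:3
  start at 0(e): 3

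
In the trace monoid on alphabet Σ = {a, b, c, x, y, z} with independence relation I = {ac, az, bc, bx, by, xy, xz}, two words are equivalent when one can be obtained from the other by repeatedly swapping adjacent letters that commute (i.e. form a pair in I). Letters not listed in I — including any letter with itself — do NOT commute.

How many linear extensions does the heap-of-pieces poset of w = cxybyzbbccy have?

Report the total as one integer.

0(c) covers ∅
1(x) covers 0:c
2(y) covers 0:c
3(b) covers ∅
4(y) covers 2:y
5(z) covers 3:b, 4:y
6(b) covers 5:z
7(b) covers 6:b
8(c) covers 1:x, 5:z
9(c) covers 8:c
10(y) covers 9:c
floor of heap: 0:c, 3:b
completions by unplaced set U, small U first (add the entries for U minus each lowest piece of U):
  |U|=1: {7}:1  {10}:1
  |U|=2: {6,7}:1  {7,10}:2  {9,10}:1
  |U|=3: {6,7,10}:3  {7,9,10}:3  {8,9,10}:1
  |U|=4: {1,8,9,10}:1  {6,7,9,10}:6  {7,8,9,10}:4
  |U|=5: {1,7,8,9,10}:5  {6,7,8,9,10}:10
  |U|=6: {1,6,7,8,9,10}:15  {5,6,7,8,9,10}:10
  |U|=7: {1,5,6,7,8,9,10}:25  {3,5,6,7,8,9,10}:10  {4,5,6,7,8,9,10}:10
  |U|=8: {1,3,5,6,7,8,9,10}:35  {1,4,5,6,7,8,9,10}:35  {2,4,5,6,7,8,9,10}:10  {3,4,5,6,7,8,9,10}:20
  |U|=9: {1,2,4,5,6,7,8,9,10}:45  {1,3,4,5,6,7,8,9,10}:90  {2,3,4,5,6,7,8,9,10}:30
  start at 0(c): 165
  start at 3(b): 45
sum over floor = 210

210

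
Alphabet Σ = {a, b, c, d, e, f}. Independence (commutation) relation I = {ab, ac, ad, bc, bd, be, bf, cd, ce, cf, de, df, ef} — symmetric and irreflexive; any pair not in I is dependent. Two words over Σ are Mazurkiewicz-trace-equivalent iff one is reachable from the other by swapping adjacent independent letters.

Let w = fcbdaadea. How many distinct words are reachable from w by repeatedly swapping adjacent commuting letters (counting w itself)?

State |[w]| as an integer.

1512

#0=f has no predecessor
#1=c has no predecessor
#2=b has no predecessor
#3=d has no predecessor
#4=a depends on [0:f]
#5=a depends on [4:a]
#6=d depends on [3:d]
#7=e depends on [5:a]
#8=a depends on [7:e]
sources: [0:f, 1:c, 2:b, 3:d]
N(rest) = Σ N(rest − s) over sources s of rest; N(one piece) = 1:
  size 1 → [1]=1  [2]=1  [6]=1  [8]=1
  size 2 → [1,2]=2  [1,6]=2  [1,8]=2  [2,6]=2  [2,8]=2  [3,6]=1  [6,8]=2  [7,8]=1
  size 3 → [1,2,6]=6  [1,2,8]=6  [1,3,6]=3  [1,6,8]=6  [1,7,8]=3  [2,3,6]=3  [2,6,8]=6  [2,7,8]=3  [3,6,8]=3  [5,7,8]=1  [6,7,8]=3
  size 4 → [1,2,3,6]=12  [1,2,6,8]=24  [1,2,7,8]=12  [1,3,6,8]=12  [1,5,7,8]=4  [1,6,7,8]=12  [2,3,6,8]=12  [2,5,7,8]=4  [2,6,7,8]=12  [3,6,7,8]=6  [4,5,7,8]=1  [5,6,7,8]=4
  size 5 → [0,4,5,7,8]=1  [1,2,3,6,8]=60  [1,2,5,7,8]=20  [1,2,6,7,8]=60  [1,3,6,7,8]=30  [1,4,5,7,8]=5  [1,5,6,7,8]=20  [2,3,6,7,8]=30  [2,4,5,7,8]=5  [2,5,6,7,8]=20  [3,5,6,7,8]=10  [4,5,6,7,8]=5
  size 6 → [0,1,4,5,7,8]=6  [0,2,4,5,7,8]=6  [0,4,5,6,7,8]=6  [1,2,3,6,7,8]=180  [1,2,4,5,7,8]=30  [1,2,5,6,7,8]=120  [1,3,5,6,7,8]=60  [1,4,5,6,7,8]=30  [2,3,5,6,7,8]=60  [2,4,5,6,7,8]=30  [3,4,5,6,7,8]=15
  size 7 → [0,1,2,4,5,7,8]=42  [0,1,4,5,6,7,8]=42  [0,2,4,5,6,7,8]=42  [0,3,4,5,6,7,8]=21  [1,2,3,5,6,7,8]=420  [1,2,4,5,6,7,8]=210  [1,3,4,5,6,7,8]=105  [2,3,4,5,6,7,8]=105
  first=0(f) contributes 840
  first=1(c) contributes 168
  first=2(b) contributes 168
  first=3(d) contributes 336
|[w]| = 1512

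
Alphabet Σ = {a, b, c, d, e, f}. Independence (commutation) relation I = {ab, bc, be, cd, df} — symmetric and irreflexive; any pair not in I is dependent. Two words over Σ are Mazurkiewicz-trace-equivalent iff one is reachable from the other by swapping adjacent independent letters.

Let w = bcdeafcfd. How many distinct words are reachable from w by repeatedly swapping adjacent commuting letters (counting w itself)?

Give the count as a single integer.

drop 0:b onto floor
drop 1:c onto floor
drop 2:d onto {0:b}
drop 3:e onto {1:c, 2:d}
drop 4:a onto {3:e}
drop 5:f onto {4:a}
drop 6:c onto {5:f}
drop 7:f onto {6:c}
drop 8:d onto {4:a}
ground layer = {0:b, 1:c}
drop-orders for the pieces not yet dropped (sum over which currently-grounded one goes next):
  1 to go: {7} 1  {8} 1
  2 to go: {6,7} 1  {7,8} 2
  3 to go: {5,6,7} 1  {6,7,8} 3
  4 to go: {5,6,7,8} 4
  5 to go: {4,5,6,7,8} 4
  6 to go: {3,4,5,6,7,8} 4
  7 to go: {1,3,4,5,6,7,8} 4  {2,3,4,5,6,7,8} 4
  if 0:b drops first: 8 orders
  if 1:c drops first: 4 orders
heap linearizations: 12

12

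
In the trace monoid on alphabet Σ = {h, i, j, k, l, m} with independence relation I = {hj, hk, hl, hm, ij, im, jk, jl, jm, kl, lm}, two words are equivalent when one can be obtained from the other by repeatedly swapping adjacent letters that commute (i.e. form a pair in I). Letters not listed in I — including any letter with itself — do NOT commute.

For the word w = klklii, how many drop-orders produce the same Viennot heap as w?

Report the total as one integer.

#0=k has no predecessor
#1=l has no predecessor
#2=k depends on [0:k]
#3=l depends on [1:l]
#4=i depends on [2:k, 3:l]
#5=i depends on [4:i]
sources: [0:k, 1:l]
N(rest) = Σ N(rest − s) over sources s of rest; N(one piece) = 1:
  size 1 → [5]=1
  size 2 → [4,5]=1
  size 3 → [2,4,5]=1  [3,4,5]=1
  size 4 → [0,2,4,5]=1  [1,3,4,5]=1  [2,3,4,5]=2
  first=0(k) contributes 3
  first=1(l) contributes 3
|[w]| = 6

6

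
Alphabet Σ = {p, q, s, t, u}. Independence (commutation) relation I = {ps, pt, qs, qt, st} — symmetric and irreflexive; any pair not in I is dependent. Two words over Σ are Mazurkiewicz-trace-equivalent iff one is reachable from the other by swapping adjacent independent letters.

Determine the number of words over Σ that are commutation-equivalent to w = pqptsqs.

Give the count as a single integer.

105

#0=p has no predecessor
#1=q depends on [0:p]
#2=p depends on [1:q]
#3=t has no predecessor
#4=s has no predecessor
#5=q depends on [2:p]
#6=s depends on [4:s]
sources: [0:p, 3:t, 4:s]
N(rest) = Σ N(rest − s) over sources s of rest; N(one piece) = 1:
  size 1 → [3]=1  [5]=1  [6]=1
  size 2 → [2,5]=1  [3,5]=2  [3,6]=2  [4,6]=1  [5,6]=2
  size 3 → [1,2,5]=1  [2,3,5]=3  [2,5,6]=3  [3,4,6]=3  [3,5,6]=6  [4,5,6]=3
  size 4 → [0,1,2,5]=1  [1,2,3,5]=4  [1,2,5,6]=4  [2,3,5,6]=12  [2,4,5,6]=6  [3,4,5,6]=12
  size 5 → [0,1,2,3,5]=5  [0,1,2,5,6]=5  [1,2,3,5,6]=20  [1,2,4,5,6]=10  [2,3,4,5,6]=30
  first=0(p) contributes 60
  first=3(t) contributes 15
  first=4(s) contributes 30
|[w]| = 105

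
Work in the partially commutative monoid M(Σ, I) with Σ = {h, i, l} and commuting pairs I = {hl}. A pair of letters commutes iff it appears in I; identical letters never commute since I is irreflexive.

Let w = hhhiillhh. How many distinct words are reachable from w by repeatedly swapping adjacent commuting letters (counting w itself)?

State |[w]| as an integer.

piece 0:h — minimal
piece 1:h rests on {0:h}
piece 2:h rests on {1:h}
piece 3:i rests on {2:h}
piece 4:i rests on {3:i}
piece 5:l rests on {4:i}
piece 6:l rests on {5:l}
piece 7:h rests on {4:i}
piece 8:h rests on {7:h}
minimal pieces: {0:h}
ways to finish when only these pieces remain (= sum over removing one remaining piece with nothing left below it):
  1 left: {6}→1  {8}→1
  2 left: {5,6}→1  {6,8}→2  {7,8}→1
  3 left: {5,6,8}→3  {6,7,8}→3
  4 left: {5,6,7,8}→6
  5 left: {4,5,6,7,8}→6
  6 left: {3,4,5,6,7,8}→6
  7 left: {2,3,4,5,6,7,8}→6
  placing 0:h first → 6 extensions

6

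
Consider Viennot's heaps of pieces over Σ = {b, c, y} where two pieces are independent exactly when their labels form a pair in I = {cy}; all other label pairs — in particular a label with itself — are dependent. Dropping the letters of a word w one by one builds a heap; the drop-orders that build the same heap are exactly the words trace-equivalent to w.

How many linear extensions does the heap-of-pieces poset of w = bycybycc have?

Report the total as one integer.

9

#0=b has no predecessor
#1=y depends on [0:b]
#2=c depends on [0:b]
#3=y depends on [1:y]
#4=b depends on [2:c, 3:y]
#5=y depends on [4:b]
#6=c depends on [4:b]
#7=c depends on [6:c]
sources: [0:b]
N(rest) = Σ N(rest − s) over sources s of rest; N(one piece) = 1:
  size 1 → [5]=1  [7]=1
  size 2 → [5,7]=2  [6,7]=1
  size 3 → [5,6,7]=3
  size 4 → [4,5,6,7]=3
  size 5 → [2,4,5,6,7]=3  [3,4,5,6,7]=3
  size 6 → [1,3,4,5,6,7]=3  [2,3,4,5,6,7]=6
  first=0(b) contributes 9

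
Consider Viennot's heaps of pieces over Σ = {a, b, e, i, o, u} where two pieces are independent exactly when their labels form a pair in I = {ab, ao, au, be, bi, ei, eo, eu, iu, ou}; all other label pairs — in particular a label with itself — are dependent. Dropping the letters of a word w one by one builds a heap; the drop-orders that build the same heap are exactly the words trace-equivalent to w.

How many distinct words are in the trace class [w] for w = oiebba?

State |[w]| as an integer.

0(o) covers ∅
1(i) covers 0:o
2(e) covers ∅
3(b) covers 0:o
4(b) covers 3:b
5(a) covers 1:i, 2:e
floor of heap: 0:o, 2:e
completions by unplaced set U, small U first (add the entries for U minus each lowest piece of U):
  |U|=1: {4}:1  {5}:1
  |U|=2: {1,5}:1  {2,5}:1  {3,4}:1  {4,5}:2
  |U|=3: {1,2,5}:2  {1,4,5}:3  {2,4,5}:3  {3,4,5}:3
  |U|=4: {1,2,4,5}:8  {1,3,4,5}:6  {2,3,4,5}:6
  start at 0(o): 20
  start at 2(e): 6
sum over floor = 26

26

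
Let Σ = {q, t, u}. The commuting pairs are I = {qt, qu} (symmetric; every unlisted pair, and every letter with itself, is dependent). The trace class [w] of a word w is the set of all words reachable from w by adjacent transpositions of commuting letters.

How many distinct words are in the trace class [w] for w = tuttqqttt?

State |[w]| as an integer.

drop 0:t onto floor
drop 1:u onto {0:t}
drop 2:t onto {1:u}
drop 3:t onto {2:t}
drop 4:q onto floor
drop 5:q onto {4:q}
drop 6:t onto {3:t}
drop 7:t onto {6:t}
drop 8:t onto {7:t}
ground layer = {0:t, 4:q}
drop-orders for the pieces not yet dropped (sum over which currently-grounded one goes next):
  1 to go: {5} 1  {8} 1
  2 to go: {4,5} 1  {5,8} 2  {7,8} 1
  3 to go: {4,5,8} 3  {5,7,8} 3  {6,7,8} 1
  4 to go: {3,6,7,8} 1  {4,5,7,8} 6  {5,6,7,8} 4
  5 to go: {2,3,6,7,8} 1  {3,5,6,7,8} 5  {4,5,6,7,8} 10
  6 to go: {1,2,3,6,7,8} 1  {2,3,5,6,7,8} 6  {3,4,5,6,7,8} 15
  7 to go: {0,1,2,3,6,7,8} 1  {1,2,3,5,6,7,8} 7  {2,3,4,5,6,7,8} 21
  if 0:t drops first: 28 orders
  if 4:q drops first: 8 orders
heap linearizations: 36

36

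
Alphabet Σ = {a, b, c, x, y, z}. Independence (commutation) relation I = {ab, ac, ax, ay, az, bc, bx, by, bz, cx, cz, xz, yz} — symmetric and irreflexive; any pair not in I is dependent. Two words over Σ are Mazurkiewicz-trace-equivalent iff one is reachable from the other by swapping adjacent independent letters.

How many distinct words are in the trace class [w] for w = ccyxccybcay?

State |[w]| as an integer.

330

#0=c has no predecessor
#1=c depends on [0:c]
#2=y depends on [1:c]
#3=x depends on [2:y]
#4=c depends on [2:y]
#5=c depends on [4:c]
#6=y depends on [3:x, 5:c]
#7=b has no predecessor
#8=c depends on [6:y]
#9=a has no predecessor
#10=y depends on [8:c]
sources: [0:c, 7:b, 9:a]
N(rest) = Σ N(rest − s) over sources s of rest; N(one piece) = 1:
  size 1 → [7]=1  [9]=1  [10]=1
  size 2 → [7,9]=2  [7,10]=2  [8,10]=1  [9,10]=2
  size 3 → [6,8,10]=1  [7,8,10]=3  [7,9,10]=6  [8,9,10]=3
  size 4 → [3,6,8,10]=1  [5,6,8,10]=1  [6,7,8,10]=4  [6,8,9,10]=4  [7,8,9,10]=12
  size 5 → [3,5,6,8,10]=2  [3,6,7,8,10]=5  [3,6,8,9,10]=5  [4,5,6,8,10]=1  [5,6,7,8,10]=5  [5,6,8,9,10]=5  [6,7,8,9,10]=20
  size 6 → [3,4,5,6,8,10]=3  [3,5,6,7,8,10]=12  [3,5,6,8,9,10]=12  [3,6,7,8,9,10]=30  [4,5,6,7,8,10]=6  [4,5,6,8,9,10]=6  [5,6,7,8,9,10]=30
  size 7 → [2,3,4,5,6,8,10]=3  [3,4,5,6,7,8,10]=21  [3,4,5,6,8,9,10]=21  [3,5,6,7,8,9,10]=84  [4,5,6,7,8,9,10]=42
  size 8 → [1,2,3,4,5,6,8,10]=3  [2,3,4,5,6,7,8,10]=24  [2,3,4,5,6,8,9,10]=24  [3,4,5,6,7,8,9,10]=168
  size 9 → [0,1,2,3,4,5,6,8,10]=3  [1,2,3,4,5,6,7,8,10]=27  [1,2,3,4,5,6,8,9,10]=27  [2,3,4,5,6,7,8,9,10]=216
  first=0(c) contributes 270
  first=7(b) contributes 30
  first=9(a) contributes 30
|[w]| = 330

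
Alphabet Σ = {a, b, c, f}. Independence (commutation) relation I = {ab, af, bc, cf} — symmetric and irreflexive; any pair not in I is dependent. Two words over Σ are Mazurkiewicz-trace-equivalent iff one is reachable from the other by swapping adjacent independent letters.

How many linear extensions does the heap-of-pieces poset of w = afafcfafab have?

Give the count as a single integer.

252

drop 0:a onto floor
drop 1:f onto floor
drop 2:a onto {0:a}
drop 3:f onto {1:f}
drop 4:c onto {2:a}
drop 5:f onto {3:f}
drop 6:a onto {4:c}
drop 7:f onto {5:f}
drop 8:a onto {6:a}
drop 9:b onto {7:f}
ground layer = {0:a, 1:f}
drop-orders for the pieces not yet dropped (sum over which currently-grounded one goes next):
  1 to go: {8} 1  {9} 1
  2 to go: {6,8} 1  {7,9} 1  {8,9} 2
  3 to go: {4,6,8} 1  {5,7,9} 1  {6,8,9} 3  {7,8,9} 3
  4 to go: {2,4,6,8} 1  {3,5,7,9} 1  {4,6,8,9} 4  {5,7,8,9} 4  {6,7,8,9} 6
  5 to go: {0,2,4,6,8} 1  {1,3,5,7,9} 1  {2,4,6,8,9} 5  {3,5,7,8,9} 5  {4,6,7,8,9} 10  {5,6,7,8,9} 10
  6 to go: {0,2,4,6,8,9} 6  {1,3,5,7,8,9} 6  {2,4,6,7,8,9} 15  {3,5,6,7,8,9} 15  {4,5,6,7,8,9} 20
  7 to go: {0,2,4,6,7,8,9} 21  {1,3,5,6,7,8,9} 21  {2,4,5,6,7,8,9} 35  {3,4,5,6,7,8,9} 35
  8 to go: {0,2,4,5,6,7,8,9} 56  {1,3,4,5,6,7,8,9} 56  {2,3,4,5,6,7,8,9} 70
  if 0:a drops first: 126 orders
  if 1:f drops first: 126 orders
heap linearizations: 252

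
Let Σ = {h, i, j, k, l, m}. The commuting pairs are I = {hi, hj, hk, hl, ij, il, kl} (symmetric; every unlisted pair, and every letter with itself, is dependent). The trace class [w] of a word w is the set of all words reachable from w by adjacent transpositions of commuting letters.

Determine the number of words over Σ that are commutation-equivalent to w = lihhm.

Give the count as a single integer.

12

piece 0:l — minimal
piece 1:i — minimal
piece 2:h — minimal
piece 3:h rests on {2:h}
piece 4:m rests on {0:l, 1:i, 3:h}
minimal pieces: {0:l, 1:i, 2:h}
ways to finish when only these pieces remain (= sum over removing one remaining piece with nothing left below it):
  1 left: {4}→1
  2 left: {0,4}→1  {1,4}→1  {3,4}→1
  3 left: {0,1,4}→2  {0,3,4}→2  {1,3,4}→2  {2,3,4}→1
  placing 0:l first → 3 extensions
  placing 1:i first → 3 extensions
  placing 2:h first → 6 extensions
total linear extensions = 12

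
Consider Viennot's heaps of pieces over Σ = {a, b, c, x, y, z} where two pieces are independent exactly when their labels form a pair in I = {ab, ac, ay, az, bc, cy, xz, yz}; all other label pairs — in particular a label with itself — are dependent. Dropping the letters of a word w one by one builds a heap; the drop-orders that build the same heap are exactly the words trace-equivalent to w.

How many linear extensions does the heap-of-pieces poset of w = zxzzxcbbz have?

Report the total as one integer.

drop 0:z onto floor
drop 1:x onto floor
drop 2:z onto {0:z}
drop 3:z onto {2:z}
drop 4:x onto {1:x}
drop 5:c onto {3:z, 4:x}
drop 6:b onto {3:z, 4:x}
drop 7:b onto {6:b}
drop 8:z onto {5:c, 7:b}
ground layer = {0:z, 1:x}
drop-orders for the pieces not yet dropped (sum over which currently-grounded one goes next):
  1 to go: {8} 1
  2 to go: {5,8} 1  {7,8} 1
  3 to go: {5,7,8} 2  {6,7,8} 1
  4 to go: {5,6,7,8} 3
  5 to go: {3,5,6,7,8} 3  {4,5,6,7,8} 3
  6 to go: {1,4,5,6,7,8} 3  {2,3,5,6,7,8} 3  {3,4,5,6,7,8} 6
  7 to go: {0,2,3,5,6,7,8} 3  {1,3,4,5,6,7,8} 9  {2,3,4,5,6,7,8} 9
  if 0:z drops first: 18 orders
  if 1:x drops first: 12 orders
heap linearizations: 30

30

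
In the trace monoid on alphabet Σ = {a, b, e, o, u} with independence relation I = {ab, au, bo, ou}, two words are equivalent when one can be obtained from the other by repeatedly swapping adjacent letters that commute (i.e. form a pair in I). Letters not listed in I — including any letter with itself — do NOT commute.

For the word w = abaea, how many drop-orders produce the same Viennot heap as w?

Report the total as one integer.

3

piece 0:a — minimal
piece 1:b — minimal
piece 2:a rests on {0:a}
piece 3:e rests on {1:b, 2:a}
piece 4:a rests on {3:e}
minimal pieces: {0:a, 1:b}
ways to finish when only these pieces remain (= sum over removing one remaining piece with nothing left below it):
  1 left: {4}→1
  2 left: {3,4}→1
  3 left: {1,3,4}→1  {2,3,4}→1
  placing 0:a first → 2 extensions
  placing 1:b first → 1 extensions
total linear extensions = 3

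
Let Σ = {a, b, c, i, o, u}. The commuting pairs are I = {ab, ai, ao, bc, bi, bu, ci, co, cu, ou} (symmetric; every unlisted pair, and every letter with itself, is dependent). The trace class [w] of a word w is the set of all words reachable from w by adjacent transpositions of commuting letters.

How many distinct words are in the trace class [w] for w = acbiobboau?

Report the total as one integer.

0(a) covers ∅
1(c) covers 0:a
2(b) covers ∅
3(i) covers ∅
4(o) covers 2:b, 3:i
5(b) covers 4:o
6(b) covers 5:b
7(o) covers 6:b
8(a) covers 1:c
9(u) covers 3:i, 8:a
floor of heap: 0:a, 2:b, 3:i
completions by unplaced set U, small U first (add the entries for U minus each lowest piece of U):
  |U|=1: {7}:1  {9}:1
  |U|=2: {6,7}:1  {7,9}:2  {8,9}:1
  |U|=3: {1,8,9}:1  {5,6,7}:1  {6,7,9}:3  {7,8,9}:3
  |U|=4: {0,1,8,9}:1  {1,7,8,9}:4  {4,5,6,7}:1  {5,6,7,9}:4  {6,7,8,9}:6
  |U|=5: {0,1,7,8,9}:5  {1,6,7,8,9}:10  {2,4,5,6,7}:1  {4,5,6,7,9}:5  {5,6,7,8,9}:10
  |U|=6: {0,1,6,7,8,9}:15  {1,5,6,7,8,9}:20  {2,4,5,6,7,9}:6  {3,4,5,6,7,9}:5  {4,5,6,7,8,9}:15
  |U|=7: {0,1,5,6,7,8,9}:35  {1,4,5,6,7,8,9}:35  {2,3,4,5,6,7,9}:11  {2,4,5,6,7,8,9}:21  {3,4,5,6,7,8,9}:20
  |U|=8: {0,1,4,5,6,7,8,9}:70  {1,2,4,5,6,7,8,9}:56  {1,3,4,5,6,7,8,9}:55  {2,3,4,5,6,7,8,9}:52
  start at 0(a): 163
  start at 2(b): 125
  start at 3(i): 126
sum over floor = 414

414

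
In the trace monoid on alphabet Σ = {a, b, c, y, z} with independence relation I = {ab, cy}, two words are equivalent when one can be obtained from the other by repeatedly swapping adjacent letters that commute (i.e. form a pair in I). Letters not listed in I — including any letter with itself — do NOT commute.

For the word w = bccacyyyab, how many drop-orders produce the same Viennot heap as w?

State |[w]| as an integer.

0(b) covers ∅
1(c) covers 0:b
2(c) covers 1:c
3(a) covers 2:c
4(c) covers 3:a
5(y) covers 3:a
6(y) covers 5:y
7(y) covers 6:y
8(a) covers 4:c, 7:y
9(b) covers 4:c, 7:y
floor of heap: 0:b
completions by unplaced set U, small U first (add the entries for U minus each lowest piece of U):
  |U|=1: {8}:1  {9}:1
  |U|=2: {8,9}:2
  |U|=3: {4,8,9}:2  {7,8,9}:2
  |U|=4: {4,7,8,9}:4  {6,7,8,9}:2
  |U|=5: {4,6,7,8,9}:6  {5,6,7,8,9}:2
  |U|=6: {4,5,6,7,8,9}:8
  |U|=7: {3,4,5,6,7,8,9}:8
  |U|=8: {2,3,4,5,6,7,8,9}:8
  start at 0(b): 8

8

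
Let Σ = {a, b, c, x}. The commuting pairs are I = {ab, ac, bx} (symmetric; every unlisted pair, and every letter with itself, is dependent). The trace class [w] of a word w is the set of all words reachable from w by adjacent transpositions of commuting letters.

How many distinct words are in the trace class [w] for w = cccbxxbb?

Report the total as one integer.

10

piece 0:c — minimal
piece 1:c rests on {0:c}
piece 2:c rests on {1:c}
piece 3:b rests on {2:c}
piece 4:x rests on {2:c}
piece 5:x rests on {4:x}
piece 6:b rests on {3:b}
piece 7:b rests on {6:b}
minimal pieces: {0:c}
ways to finish when only these pieces remain (= sum over removing one remaining piece with nothing left below it):
  1 left: {5}→1  {7}→1
  2 left: {4,5}→1  {5,7}→2  {6,7}→1
  3 left: {3,6,7}→1  {4,5,7}→3  {5,6,7}→3
  4 left: {3,5,6,7}→4  {4,5,6,7}→6
  5 left: {3,4,5,6,7}→10
  6 left: {2,3,4,5,6,7}→10
  placing 0:c first → 10 extensions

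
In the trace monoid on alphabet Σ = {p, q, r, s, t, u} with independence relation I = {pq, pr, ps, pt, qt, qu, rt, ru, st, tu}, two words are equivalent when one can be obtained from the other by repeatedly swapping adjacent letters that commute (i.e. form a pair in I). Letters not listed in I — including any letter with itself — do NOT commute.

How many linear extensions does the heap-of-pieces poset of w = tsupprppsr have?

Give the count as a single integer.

drop 0:t onto floor
drop 1:s onto floor
drop 2:u onto {1:s}
drop 3:p onto {2:u}
drop 4:p onto {3:p}
drop 5:r onto {1:s}
drop 6:p onto {4:p}
drop 7:p onto {6:p}
drop 8:s onto {2:u, 5:r}
drop 9:r onto {8:s}
ground layer = {0:t, 1:s}
drop-orders for the pieces not yet dropped (sum over which currently-grounded one goes next):
  1 to go: {0} 1  {7} 1  {9} 1
  2 to go: {0,7} 2  {0,9} 2  {6,7} 1  {7,9} 2  {8,9} 1
  3 to go: {0,6,7} 3  {0,7,9} 6  {0,8,9} 3  {4,6,7} 1  {5,8,9} 1  {6,7,9} 3  {7,8,9} 3
  4 to go: {0,4,6,7} 4  {0,5,8,9} 4  {0,6,7,9} 12  {0,7,8,9} 12  {3,4,6,7} 1  {4,6,7,9} 4  {5,7,8,9} 4  {6,7,8,9} 6
  5 to go: {0,3,4,6,7} 5  {0,4,6,7,9} 20  {0,5,7,8,9} 20  {0,6,7,8,9} 30  {3,4,6,7,9} 5  {4,6,7,8,9} 10  {5,6,7,8,9} 10
  6 to go: {0,3,4,6,7,9} 30  {0,4,6,7,8,9} 60  {0,5,6,7,8,9} 60  {3,4,6,7,8,9} 15  {4,5,6,7,8,9} 20
  7 to go: {0,3,4,6,7,8,9} 105  {0,4,5,6,7,8,9} 140  {2,3,4,6,7,8,9} 15  {3,4,5,6,7,8,9} 35
  8 to go: {0,2,3,4,6,7,8,9} 120  {0,3,4,5,6,7,8,9} 280  {2,3,4,5,6,7,8,9} 50
  if 0:t drops first: 50 orders
  if 1:s drops first: 450 orders
heap linearizations: 500

500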